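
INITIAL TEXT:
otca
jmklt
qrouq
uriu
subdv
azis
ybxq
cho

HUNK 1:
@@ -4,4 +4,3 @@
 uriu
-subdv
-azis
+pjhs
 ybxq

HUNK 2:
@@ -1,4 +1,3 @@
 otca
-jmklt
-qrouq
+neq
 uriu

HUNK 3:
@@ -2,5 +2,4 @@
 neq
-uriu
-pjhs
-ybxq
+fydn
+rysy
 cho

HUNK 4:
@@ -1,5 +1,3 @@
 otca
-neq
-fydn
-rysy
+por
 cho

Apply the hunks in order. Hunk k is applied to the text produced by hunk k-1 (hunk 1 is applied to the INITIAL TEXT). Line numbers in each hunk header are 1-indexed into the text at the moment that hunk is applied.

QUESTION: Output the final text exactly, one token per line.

Hunk 1: at line 4 remove [subdv,azis] add [pjhs] -> 7 lines: otca jmklt qrouq uriu pjhs ybxq cho
Hunk 2: at line 1 remove [jmklt,qrouq] add [neq] -> 6 lines: otca neq uriu pjhs ybxq cho
Hunk 3: at line 2 remove [uriu,pjhs,ybxq] add [fydn,rysy] -> 5 lines: otca neq fydn rysy cho
Hunk 4: at line 1 remove [neq,fydn,rysy] add [por] -> 3 lines: otca por cho

Answer: otca
por
cho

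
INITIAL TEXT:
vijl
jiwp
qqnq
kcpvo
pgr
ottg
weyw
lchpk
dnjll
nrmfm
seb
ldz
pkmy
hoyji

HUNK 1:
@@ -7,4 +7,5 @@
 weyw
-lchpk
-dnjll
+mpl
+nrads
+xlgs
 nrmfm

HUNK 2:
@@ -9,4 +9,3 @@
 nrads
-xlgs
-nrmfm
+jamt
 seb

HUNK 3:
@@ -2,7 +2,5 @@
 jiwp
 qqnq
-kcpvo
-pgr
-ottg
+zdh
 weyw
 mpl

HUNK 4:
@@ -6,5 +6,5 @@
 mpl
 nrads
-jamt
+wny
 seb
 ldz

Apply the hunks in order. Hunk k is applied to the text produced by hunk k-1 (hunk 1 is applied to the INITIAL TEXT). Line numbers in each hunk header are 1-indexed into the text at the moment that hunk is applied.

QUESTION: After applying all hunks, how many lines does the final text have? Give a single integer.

Answer: 12

Derivation:
Hunk 1: at line 7 remove [lchpk,dnjll] add [mpl,nrads,xlgs] -> 15 lines: vijl jiwp qqnq kcpvo pgr ottg weyw mpl nrads xlgs nrmfm seb ldz pkmy hoyji
Hunk 2: at line 9 remove [xlgs,nrmfm] add [jamt] -> 14 lines: vijl jiwp qqnq kcpvo pgr ottg weyw mpl nrads jamt seb ldz pkmy hoyji
Hunk 3: at line 2 remove [kcpvo,pgr,ottg] add [zdh] -> 12 lines: vijl jiwp qqnq zdh weyw mpl nrads jamt seb ldz pkmy hoyji
Hunk 4: at line 6 remove [jamt] add [wny] -> 12 lines: vijl jiwp qqnq zdh weyw mpl nrads wny seb ldz pkmy hoyji
Final line count: 12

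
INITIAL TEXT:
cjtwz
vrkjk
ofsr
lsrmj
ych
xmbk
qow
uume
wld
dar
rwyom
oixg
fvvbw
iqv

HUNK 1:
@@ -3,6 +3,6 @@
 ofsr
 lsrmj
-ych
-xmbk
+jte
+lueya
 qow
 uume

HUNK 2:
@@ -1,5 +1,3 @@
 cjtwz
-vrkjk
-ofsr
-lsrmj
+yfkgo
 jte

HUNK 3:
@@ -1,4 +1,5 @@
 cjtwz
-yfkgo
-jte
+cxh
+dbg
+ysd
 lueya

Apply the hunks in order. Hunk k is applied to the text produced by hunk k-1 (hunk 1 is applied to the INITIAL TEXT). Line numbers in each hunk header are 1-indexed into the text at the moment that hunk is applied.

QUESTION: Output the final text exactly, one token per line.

Answer: cjtwz
cxh
dbg
ysd
lueya
qow
uume
wld
dar
rwyom
oixg
fvvbw
iqv

Derivation:
Hunk 1: at line 3 remove [ych,xmbk] add [jte,lueya] -> 14 lines: cjtwz vrkjk ofsr lsrmj jte lueya qow uume wld dar rwyom oixg fvvbw iqv
Hunk 2: at line 1 remove [vrkjk,ofsr,lsrmj] add [yfkgo] -> 12 lines: cjtwz yfkgo jte lueya qow uume wld dar rwyom oixg fvvbw iqv
Hunk 3: at line 1 remove [yfkgo,jte] add [cxh,dbg,ysd] -> 13 lines: cjtwz cxh dbg ysd lueya qow uume wld dar rwyom oixg fvvbw iqv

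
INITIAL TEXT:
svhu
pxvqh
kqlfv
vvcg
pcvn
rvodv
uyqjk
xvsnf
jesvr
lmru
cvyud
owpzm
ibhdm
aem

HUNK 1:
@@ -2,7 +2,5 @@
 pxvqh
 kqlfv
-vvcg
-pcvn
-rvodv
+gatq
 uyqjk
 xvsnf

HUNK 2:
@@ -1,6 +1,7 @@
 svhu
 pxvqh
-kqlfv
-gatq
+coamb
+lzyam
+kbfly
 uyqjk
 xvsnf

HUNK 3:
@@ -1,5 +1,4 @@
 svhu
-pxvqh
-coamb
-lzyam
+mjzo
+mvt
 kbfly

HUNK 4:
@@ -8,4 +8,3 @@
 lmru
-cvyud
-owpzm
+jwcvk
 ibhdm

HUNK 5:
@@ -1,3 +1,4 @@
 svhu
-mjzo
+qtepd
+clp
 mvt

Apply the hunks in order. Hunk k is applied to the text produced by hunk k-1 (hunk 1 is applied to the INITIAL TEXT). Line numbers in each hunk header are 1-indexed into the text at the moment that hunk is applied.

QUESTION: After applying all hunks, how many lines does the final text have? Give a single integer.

Hunk 1: at line 2 remove [vvcg,pcvn,rvodv] add [gatq] -> 12 lines: svhu pxvqh kqlfv gatq uyqjk xvsnf jesvr lmru cvyud owpzm ibhdm aem
Hunk 2: at line 1 remove [kqlfv,gatq] add [coamb,lzyam,kbfly] -> 13 lines: svhu pxvqh coamb lzyam kbfly uyqjk xvsnf jesvr lmru cvyud owpzm ibhdm aem
Hunk 3: at line 1 remove [pxvqh,coamb,lzyam] add [mjzo,mvt] -> 12 lines: svhu mjzo mvt kbfly uyqjk xvsnf jesvr lmru cvyud owpzm ibhdm aem
Hunk 4: at line 8 remove [cvyud,owpzm] add [jwcvk] -> 11 lines: svhu mjzo mvt kbfly uyqjk xvsnf jesvr lmru jwcvk ibhdm aem
Hunk 5: at line 1 remove [mjzo] add [qtepd,clp] -> 12 lines: svhu qtepd clp mvt kbfly uyqjk xvsnf jesvr lmru jwcvk ibhdm aem
Final line count: 12

Answer: 12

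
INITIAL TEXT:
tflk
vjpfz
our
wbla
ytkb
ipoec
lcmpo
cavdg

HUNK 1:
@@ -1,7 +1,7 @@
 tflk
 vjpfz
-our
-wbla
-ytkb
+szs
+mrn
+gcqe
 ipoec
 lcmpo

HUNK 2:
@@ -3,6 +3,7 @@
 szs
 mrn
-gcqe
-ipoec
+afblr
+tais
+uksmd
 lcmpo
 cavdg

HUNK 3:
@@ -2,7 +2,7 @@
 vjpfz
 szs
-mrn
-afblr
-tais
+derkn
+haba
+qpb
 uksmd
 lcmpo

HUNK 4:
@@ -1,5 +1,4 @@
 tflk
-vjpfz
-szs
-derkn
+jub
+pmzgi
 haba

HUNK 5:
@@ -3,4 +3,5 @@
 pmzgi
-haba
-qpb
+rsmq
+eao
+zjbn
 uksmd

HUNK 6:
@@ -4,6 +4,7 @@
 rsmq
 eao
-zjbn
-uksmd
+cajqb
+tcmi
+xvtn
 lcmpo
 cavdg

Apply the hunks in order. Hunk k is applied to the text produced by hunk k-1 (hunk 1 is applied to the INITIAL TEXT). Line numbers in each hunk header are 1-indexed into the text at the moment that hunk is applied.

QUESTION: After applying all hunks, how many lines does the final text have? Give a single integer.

Answer: 10

Derivation:
Hunk 1: at line 1 remove [our,wbla,ytkb] add [szs,mrn,gcqe] -> 8 lines: tflk vjpfz szs mrn gcqe ipoec lcmpo cavdg
Hunk 2: at line 3 remove [gcqe,ipoec] add [afblr,tais,uksmd] -> 9 lines: tflk vjpfz szs mrn afblr tais uksmd lcmpo cavdg
Hunk 3: at line 2 remove [mrn,afblr,tais] add [derkn,haba,qpb] -> 9 lines: tflk vjpfz szs derkn haba qpb uksmd lcmpo cavdg
Hunk 4: at line 1 remove [vjpfz,szs,derkn] add [jub,pmzgi] -> 8 lines: tflk jub pmzgi haba qpb uksmd lcmpo cavdg
Hunk 5: at line 3 remove [haba,qpb] add [rsmq,eao,zjbn] -> 9 lines: tflk jub pmzgi rsmq eao zjbn uksmd lcmpo cavdg
Hunk 6: at line 4 remove [zjbn,uksmd] add [cajqb,tcmi,xvtn] -> 10 lines: tflk jub pmzgi rsmq eao cajqb tcmi xvtn lcmpo cavdg
Final line count: 10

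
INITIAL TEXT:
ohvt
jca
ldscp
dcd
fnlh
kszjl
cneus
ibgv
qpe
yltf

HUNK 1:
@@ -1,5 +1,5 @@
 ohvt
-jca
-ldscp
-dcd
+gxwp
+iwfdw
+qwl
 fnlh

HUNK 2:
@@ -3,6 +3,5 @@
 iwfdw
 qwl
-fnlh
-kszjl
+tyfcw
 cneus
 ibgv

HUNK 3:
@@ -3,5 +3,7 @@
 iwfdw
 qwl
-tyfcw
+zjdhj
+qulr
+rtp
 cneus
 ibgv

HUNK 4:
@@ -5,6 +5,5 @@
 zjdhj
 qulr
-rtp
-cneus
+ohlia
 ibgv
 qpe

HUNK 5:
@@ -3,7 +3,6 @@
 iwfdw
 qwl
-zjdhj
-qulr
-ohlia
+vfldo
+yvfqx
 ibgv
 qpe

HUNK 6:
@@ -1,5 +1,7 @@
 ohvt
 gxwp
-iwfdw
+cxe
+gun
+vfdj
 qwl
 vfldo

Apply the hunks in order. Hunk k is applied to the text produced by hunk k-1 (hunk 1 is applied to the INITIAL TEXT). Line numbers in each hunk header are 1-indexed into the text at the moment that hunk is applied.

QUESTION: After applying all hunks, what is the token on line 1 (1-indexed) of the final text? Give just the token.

Answer: ohvt

Derivation:
Hunk 1: at line 1 remove [jca,ldscp,dcd] add [gxwp,iwfdw,qwl] -> 10 lines: ohvt gxwp iwfdw qwl fnlh kszjl cneus ibgv qpe yltf
Hunk 2: at line 3 remove [fnlh,kszjl] add [tyfcw] -> 9 lines: ohvt gxwp iwfdw qwl tyfcw cneus ibgv qpe yltf
Hunk 3: at line 3 remove [tyfcw] add [zjdhj,qulr,rtp] -> 11 lines: ohvt gxwp iwfdw qwl zjdhj qulr rtp cneus ibgv qpe yltf
Hunk 4: at line 5 remove [rtp,cneus] add [ohlia] -> 10 lines: ohvt gxwp iwfdw qwl zjdhj qulr ohlia ibgv qpe yltf
Hunk 5: at line 3 remove [zjdhj,qulr,ohlia] add [vfldo,yvfqx] -> 9 lines: ohvt gxwp iwfdw qwl vfldo yvfqx ibgv qpe yltf
Hunk 6: at line 1 remove [iwfdw] add [cxe,gun,vfdj] -> 11 lines: ohvt gxwp cxe gun vfdj qwl vfldo yvfqx ibgv qpe yltf
Final line 1: ohvt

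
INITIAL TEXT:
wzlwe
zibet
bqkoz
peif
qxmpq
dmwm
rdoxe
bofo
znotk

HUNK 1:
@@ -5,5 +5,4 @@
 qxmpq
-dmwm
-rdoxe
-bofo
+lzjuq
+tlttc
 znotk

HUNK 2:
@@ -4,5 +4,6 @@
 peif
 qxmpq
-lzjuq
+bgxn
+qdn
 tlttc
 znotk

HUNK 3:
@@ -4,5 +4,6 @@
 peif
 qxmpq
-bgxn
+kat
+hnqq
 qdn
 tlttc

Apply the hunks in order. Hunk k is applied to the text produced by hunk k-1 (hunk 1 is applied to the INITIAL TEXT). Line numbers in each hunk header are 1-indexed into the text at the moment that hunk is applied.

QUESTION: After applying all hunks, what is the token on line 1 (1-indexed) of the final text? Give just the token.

Hunk 1: at line 5 remove [dmwm,rdoxe,bofo] add [lzjuq,tlttc] -> 8 lines: wzlwe zibet bqkoz peif qxmpq lzjuq tlttc znotk
Hunk 2: at line 4 remove [lzjuq] add [bgxn,qdn] -> 9 lines: wzlwe zibet bqkoz peif qxmpq bgxn qdn tlttc znotk
Hunk 3: at line 4 remove [bgxn] add [kat,hnqq] -> 10 lines: wzlwe zibet bqkoz peif qxmpq kat hnqq qdn tlttc znotk
Final line 1: wzlwe

Answer: wzlwe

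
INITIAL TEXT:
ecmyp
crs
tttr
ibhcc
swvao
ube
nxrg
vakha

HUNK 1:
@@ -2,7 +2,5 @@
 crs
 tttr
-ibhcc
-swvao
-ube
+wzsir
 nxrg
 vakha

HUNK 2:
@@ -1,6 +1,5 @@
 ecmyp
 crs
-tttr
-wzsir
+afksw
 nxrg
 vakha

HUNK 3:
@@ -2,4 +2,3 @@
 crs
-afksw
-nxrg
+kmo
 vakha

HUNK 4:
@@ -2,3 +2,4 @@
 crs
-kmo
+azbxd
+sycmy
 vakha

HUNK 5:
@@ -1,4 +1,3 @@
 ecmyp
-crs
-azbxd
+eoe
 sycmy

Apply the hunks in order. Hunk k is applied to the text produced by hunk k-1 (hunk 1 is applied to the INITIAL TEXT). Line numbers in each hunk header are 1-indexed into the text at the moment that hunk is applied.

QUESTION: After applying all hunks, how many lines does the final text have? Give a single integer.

Answer: 4

Derivation:
Hunk 1: at line 2 remove [ibhcc,swvao,ube] add [wzsir] -> 6 lines: ecmyp crs tttr wzsir nxrg vakha
Hunk 2: at line 1 remove [tttr,wzsir] add [afksw] -> 5 lines: ecmyp crs afksw nxrg vakha
Hunk 3: at line 2 remove [afksw,nxrg] add [kmo] -> 4 lines: ecmyp crs kmo vakha
Hunk 4: at line 2 remove [kmo] add [azbxd,sycmy] -> 5 lines: ecmyp crs azbxd sycmy vakha
Hunk 5: at line 1 remove [crs,azbxd] add [eoe] -> 4 lines: ecmyp eoe sycmy vakha
Final line count: 4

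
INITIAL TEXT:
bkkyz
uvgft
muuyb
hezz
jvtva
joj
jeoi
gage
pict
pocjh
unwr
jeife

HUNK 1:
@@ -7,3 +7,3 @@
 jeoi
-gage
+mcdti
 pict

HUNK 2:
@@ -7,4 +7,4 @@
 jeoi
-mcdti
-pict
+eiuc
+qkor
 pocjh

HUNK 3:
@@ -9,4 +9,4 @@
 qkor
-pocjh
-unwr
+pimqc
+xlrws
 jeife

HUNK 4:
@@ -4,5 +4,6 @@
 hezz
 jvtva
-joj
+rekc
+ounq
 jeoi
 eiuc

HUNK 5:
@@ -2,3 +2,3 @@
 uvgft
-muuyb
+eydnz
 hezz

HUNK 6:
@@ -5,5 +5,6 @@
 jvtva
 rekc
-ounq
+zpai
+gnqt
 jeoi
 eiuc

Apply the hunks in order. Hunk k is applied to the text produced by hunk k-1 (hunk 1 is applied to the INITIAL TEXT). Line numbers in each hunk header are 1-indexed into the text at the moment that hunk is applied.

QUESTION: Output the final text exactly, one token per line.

Hunk 1: at line 7 remove [gage] add [mcdti] -> 12 lines: bkkyz uvgft muuyb hezz jvtva joj jeoi mcdti pict pocjh unwr jeife
Hunk 2: at line 7 remove [mcdti,pict] add [eiuc,qkor] -> 12 lines: bkkyz uvgft muuyb hezz jvtva joj jeoi eiuc qkor pocjh unwr jeife
Hunk 3: at line 9 remove [pocjh,unwr] add [pimqc,xlrws] -> 12 lines: bkkyz uvgft muuyb hezz jvtva joj jeoi eiuc qkor pimqc xlrws jeife
Hunk 4: at line 4 remove [joj] add [rekc,ounq] -> 13 lines: bkkyz uvgft muuyb hezz jvtva rekc ounq jeoi eiuc qkor pimqc xlrws jeife
Hunk 5: at line 2 remove [muuyb] add [eydnz] -> 13 lines: bkkyz uvgft eydnz hezz jvtva rekc ounq jeoi eiuc qkor pimqc xlrws jeife
Hunk 6: at line 5 remove [ounq] add [zpai,gnqt] -> 14 lines: bkkyz uvgft eydnz hezz jvtva rekc zpai gnqt jeoi eiuc qkor pimqc xlrws jeife

Answer: bkkyz
uvgft
eydnz
hezz
jvtva
rekc
zpai
gnqt
jeoi
eiuc
qkor
pimqc
xlrws
jeife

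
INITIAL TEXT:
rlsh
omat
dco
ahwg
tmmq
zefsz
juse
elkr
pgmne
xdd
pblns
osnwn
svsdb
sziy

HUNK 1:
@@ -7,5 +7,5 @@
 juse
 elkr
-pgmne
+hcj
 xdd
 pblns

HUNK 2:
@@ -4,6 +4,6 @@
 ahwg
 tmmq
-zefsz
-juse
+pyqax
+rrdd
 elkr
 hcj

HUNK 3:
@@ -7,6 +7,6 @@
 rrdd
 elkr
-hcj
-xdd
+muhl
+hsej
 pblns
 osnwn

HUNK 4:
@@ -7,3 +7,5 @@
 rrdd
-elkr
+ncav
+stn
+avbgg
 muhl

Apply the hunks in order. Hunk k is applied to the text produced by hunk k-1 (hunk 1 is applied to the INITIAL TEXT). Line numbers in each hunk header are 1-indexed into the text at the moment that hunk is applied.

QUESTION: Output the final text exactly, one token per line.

Answer: rlsh
omat
dco
ahwg
tmmq
pyqax
rrdd
ncav
stn
avbgg
muhl
hsej
pblns
osnwn
svsdb
sziy

Derivation:
Hunk 1: at line 7 remove [pgmne] add [hcj] -> 14 lines: rlsh omat dco ahwg tmmq zefsz juse elkr hcj xdd pblns osnwn svsdb sziy
Hunk 2: at line 4 remove [zefsz,juse] add [pyqax,rrdd] -> 14 lines: rlsh omat dco ahwg tmmq pyqax rrdd elkr hcj xdd pblns osnwn svsdb sziy
Hunk 3: at line 7 remove [hcj,xdd] add [muhl,hsej] -> 14 lines: rlsh omat dco ahwg tmmq pyqax rrdd elkr muhl hsej pblns osnwn svsdb sziy
Hunk 4: at line 7 remove [elkr] add [ncav,stn,avbgg] -> 16 lines: rlsh omat dco ahwg tmmq pyqax rrdd ncav stn avbgg muhl hsej pblns osnwn svsdb sziy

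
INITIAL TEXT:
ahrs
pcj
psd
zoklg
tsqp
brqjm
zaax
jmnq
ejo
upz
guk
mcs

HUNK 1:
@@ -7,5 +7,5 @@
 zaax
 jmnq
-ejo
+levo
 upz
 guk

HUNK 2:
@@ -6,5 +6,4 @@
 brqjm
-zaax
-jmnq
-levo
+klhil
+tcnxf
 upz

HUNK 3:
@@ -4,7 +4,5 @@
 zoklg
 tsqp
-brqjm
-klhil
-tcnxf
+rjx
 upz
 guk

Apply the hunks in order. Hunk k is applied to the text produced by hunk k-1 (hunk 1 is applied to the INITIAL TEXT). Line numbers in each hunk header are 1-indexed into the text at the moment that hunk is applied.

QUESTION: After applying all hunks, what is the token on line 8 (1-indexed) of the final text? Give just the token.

Answer: guk

Derivation:
Hunk 1: at line 7 remove [ejo] add [levo] -> 12 lines: ahrs pcj psd zoklg tsqp brqjm zaax jmnq levo upz guk mcs
Hunk 2: at line 6 remove [zaax,jmnq,levo] add [klhil,tcnxf] -> 11 lines: ahrs pcj psd zoklg tsqp brqjm klhil tcnxf upz guk mcs
Hunk 3: at line 4 remove [brqjm,klhil,tcnxf] add [rjx] -> 9 lines: ahrs pcj psd zoklg tsqp rjx upz guk mcs
Final line 8: guk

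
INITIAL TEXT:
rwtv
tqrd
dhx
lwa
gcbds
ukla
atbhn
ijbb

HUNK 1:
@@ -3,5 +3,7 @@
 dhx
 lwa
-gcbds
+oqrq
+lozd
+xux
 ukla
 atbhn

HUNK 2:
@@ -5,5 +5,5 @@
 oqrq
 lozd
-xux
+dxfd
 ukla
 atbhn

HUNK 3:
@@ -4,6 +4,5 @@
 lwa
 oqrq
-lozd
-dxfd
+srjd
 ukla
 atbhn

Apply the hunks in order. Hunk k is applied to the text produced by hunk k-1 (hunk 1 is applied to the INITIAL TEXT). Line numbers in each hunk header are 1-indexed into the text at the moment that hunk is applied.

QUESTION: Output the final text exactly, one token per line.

Hunk 1: at line 3 remove [gcbds] add [oqrq,lozd,xux] -> 10 lines: rwtv tqrd dhx lwa oqrq lozd xux ukla atbhn ijbb
Hunk 2: at line 5 remove [xux] add [dxfd] -> 10 lines: rwtv tqrd dhx lwa oqrq lozd dxfd ukla atbhn ijbb
Hunk 3: at line 4 remove [lozd,dxfd] add [srjd] -> 9 lines: rwtv tqrd dhx lwa oqrq srjd ukla atbhn ijbb

Answer: rwtv
tqrd
dhx
lwa
oqrq
srjd
ukla
atbhn
ijbb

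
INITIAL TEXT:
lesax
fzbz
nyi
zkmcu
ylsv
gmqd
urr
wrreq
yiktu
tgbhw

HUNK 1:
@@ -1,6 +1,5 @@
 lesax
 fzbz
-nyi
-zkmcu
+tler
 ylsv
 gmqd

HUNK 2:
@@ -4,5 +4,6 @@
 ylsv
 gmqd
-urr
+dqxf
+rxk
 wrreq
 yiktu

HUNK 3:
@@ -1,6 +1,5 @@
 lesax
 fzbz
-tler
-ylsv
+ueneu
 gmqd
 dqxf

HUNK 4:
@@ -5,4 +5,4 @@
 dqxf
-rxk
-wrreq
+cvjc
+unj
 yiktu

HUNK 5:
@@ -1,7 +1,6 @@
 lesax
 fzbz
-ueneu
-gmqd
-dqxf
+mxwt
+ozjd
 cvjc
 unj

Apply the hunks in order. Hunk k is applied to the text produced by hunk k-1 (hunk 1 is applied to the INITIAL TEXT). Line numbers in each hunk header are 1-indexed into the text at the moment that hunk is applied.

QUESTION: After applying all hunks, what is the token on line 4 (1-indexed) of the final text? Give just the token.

Hunk 1: at line 1 remove [nyi,zkmcu] add [tler] -> 9 lines: lesax fzbz tler ylsv gmqd urr wrreq yiktu tgbhw
Hunk 2: at line 4 remove [urr] add [dqxf,rxk] -> 10 lines: lesax fzbz tler ylsv gmqd dqxf rxk wrreq yiktu tgbhw
Hunk 3: at line 1 remove [tler,ylsv] add [ueneu] -> 9 lines: lesax fzbz ueneu gmqd dqxf rxk wrreq yiktu tgbhw
Hunk 4: at line 5 remove [rxk,wrreq] add [cvjc,unj] -> 9 lines: lesax fzbz ueneu gmqd dqxf cvjc unj yiktu tgbhw
Hunk 5: at line 1 remove [ueneu,gmqd,dqxf] add [mxwt,ozjd] -> 8 lines: lesax fzbz mxwt ozjd cvjc unj yiktu tgbhw
Final line 4: ozjd

Answer: ozjd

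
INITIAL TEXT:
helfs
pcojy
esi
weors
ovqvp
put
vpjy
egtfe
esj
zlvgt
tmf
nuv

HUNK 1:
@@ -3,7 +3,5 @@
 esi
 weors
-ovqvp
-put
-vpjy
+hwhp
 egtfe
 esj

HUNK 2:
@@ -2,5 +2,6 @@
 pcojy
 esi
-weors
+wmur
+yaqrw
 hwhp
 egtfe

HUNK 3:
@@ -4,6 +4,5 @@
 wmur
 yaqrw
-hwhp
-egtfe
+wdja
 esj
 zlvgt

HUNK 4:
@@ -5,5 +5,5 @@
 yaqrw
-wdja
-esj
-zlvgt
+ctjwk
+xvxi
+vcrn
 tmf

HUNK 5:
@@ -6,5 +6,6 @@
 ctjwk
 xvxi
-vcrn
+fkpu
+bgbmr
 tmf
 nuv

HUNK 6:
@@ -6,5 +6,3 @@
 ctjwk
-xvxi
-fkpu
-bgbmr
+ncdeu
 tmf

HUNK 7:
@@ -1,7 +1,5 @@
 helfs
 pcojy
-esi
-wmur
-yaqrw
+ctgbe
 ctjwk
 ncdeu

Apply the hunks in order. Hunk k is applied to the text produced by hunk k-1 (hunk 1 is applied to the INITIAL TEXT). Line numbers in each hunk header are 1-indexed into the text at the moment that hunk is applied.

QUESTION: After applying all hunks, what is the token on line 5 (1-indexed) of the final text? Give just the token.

Hunk 1: at line 3 remove [ovqvp,put,vpjy] add [hwhp] -> 10 lines: helfs pcojy esi weors hwhp egtfe esj zlvgt tmf nuv
Hunk 2: at line 2 remove [weors] add [wmur,yaqrw] -> 11 lines: helfs pcojy esi wmur yaqrw hwhp egtfe esj zlvgt tmf nuv
Hunk 3: at line 4 remove [hwhp,egtfe] add [wdja] -> 10 lines: helfs pcojy esi wmur yaqrw wdja esj zlvgt tmf nuv
Hunk 4: at line 5 remove [wdja,esj,zlvgt] add [ctjwk,xvxi,vcrn] -> 10 lines: helfs pcojy esi wmur yaqrw ctjwk xvxi vcrn tmf nuv
Hunk 5: at line 6 remove [vcrn] add [fkpu,bgbmr] -> 11 lines: helfs pcojy esi wmur yaqrw ctjwk xvxi fkpu bgbmr tmf nuv
Hunk 6: at line 6 remove [xvxi,fkpu,bgbmr] add [ncdeu] -> 9 lines: helfs pcojy esi wmur yaqrw ctjwk ncdeu tmf nuv
Hunk 7: at line 1 remove [esi,wmur,yaqrw] add [ctgbe] -> 7 lines: helfs pcojy ctgbe ctjwk ncdeu tmf nuv
Final line 5: ncdeu

Answer: ncdeu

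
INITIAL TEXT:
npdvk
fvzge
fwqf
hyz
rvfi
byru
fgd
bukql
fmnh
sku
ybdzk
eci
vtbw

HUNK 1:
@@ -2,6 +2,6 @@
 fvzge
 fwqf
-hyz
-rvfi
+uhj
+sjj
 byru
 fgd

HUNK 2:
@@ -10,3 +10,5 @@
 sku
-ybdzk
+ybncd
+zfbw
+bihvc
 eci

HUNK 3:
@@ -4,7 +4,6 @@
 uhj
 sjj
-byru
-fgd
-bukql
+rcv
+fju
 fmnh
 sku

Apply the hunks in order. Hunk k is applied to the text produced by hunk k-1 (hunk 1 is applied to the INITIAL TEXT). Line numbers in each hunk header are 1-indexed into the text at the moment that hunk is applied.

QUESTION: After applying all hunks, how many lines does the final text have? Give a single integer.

Hunk 1: at line 2 remove [hyz,rvfi] add [uhj,sjj] -> 13 lines: npdvk fvzge fwqf uhj sjj byru fgd bukql fmnh sku ybdzk eci vtbw
Hunk 2: at line 10 remove [ybdzk] add [ybncd,zfbw,bihvc] -> 15 lines: npdvk fvzge fwqf uhj sjj byru fgd bukql fmnh sku ybncd zfbw bihvc eci vtbw
Hunk 3: at line 4 remove [byru,fgd,bukql] add [rcv,fju] -> 14 lines: npdvk fvzge fwqf uhj sjj rcv fju fmnh sku ybncd zfbw bihvc eci vtbw
Final line count: 14

Answer: 14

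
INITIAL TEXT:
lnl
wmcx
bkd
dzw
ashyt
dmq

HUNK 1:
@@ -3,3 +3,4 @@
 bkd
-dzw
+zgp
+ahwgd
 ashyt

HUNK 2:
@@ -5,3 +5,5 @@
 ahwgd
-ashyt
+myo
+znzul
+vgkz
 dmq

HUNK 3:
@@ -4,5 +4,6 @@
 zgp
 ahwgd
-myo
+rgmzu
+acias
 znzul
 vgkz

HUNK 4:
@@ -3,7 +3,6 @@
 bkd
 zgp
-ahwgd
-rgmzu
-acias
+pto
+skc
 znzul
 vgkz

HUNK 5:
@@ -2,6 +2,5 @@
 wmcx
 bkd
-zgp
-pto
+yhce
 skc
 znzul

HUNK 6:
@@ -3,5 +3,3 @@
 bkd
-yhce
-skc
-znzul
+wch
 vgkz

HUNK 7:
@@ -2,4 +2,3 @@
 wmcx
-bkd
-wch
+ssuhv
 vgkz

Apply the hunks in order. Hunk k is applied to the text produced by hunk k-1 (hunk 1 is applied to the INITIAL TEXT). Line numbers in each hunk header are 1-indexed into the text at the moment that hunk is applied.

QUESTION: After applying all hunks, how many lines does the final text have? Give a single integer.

Answer: 5

Derivation:
Hunk 1: at line 3 remove [dzw] add [zgp,ahwgd] -> 7 lines: lnl wmcx bkd zgp ahwgd ashyt dmq
Hunk 2: at line 5 remove [ashyt] add [myo,znzul,vgkz] -> 9 lines: lnl wmcx bkd zgp ahwgd myo znzul vgkz dmq
Hunk 3: at line 4 remove [myo] add [rgmzu,acias] -> 10 lines: lnl wmcx bkd zgp ahwgd rgmzu acias znzul vgkz dmq
Hunk 4: at line 3 remove [ahwgd,rgmzu,acias] add [pto,skc] -> 9 lines: lnl wmcx bkd zgp pto skc znzul vgkz dmq
Hunk 5: at line 2 remove [zgp,pto] add [yhce] -> 8 lines: lnl wmcx bkd yhce skc znzul vgkz dmq
Hunk 6: at line 3 remove [yhce,skc,znzul] add [wch] -> 6 lines: lnl wmcx bkd wch vgkz dmq
Hunk 7: at line 2 remove [bkd,wch] add [ssuhv] -> 5 lines: lnl wmcx ssuhv vgkz dmq
Final line count: 5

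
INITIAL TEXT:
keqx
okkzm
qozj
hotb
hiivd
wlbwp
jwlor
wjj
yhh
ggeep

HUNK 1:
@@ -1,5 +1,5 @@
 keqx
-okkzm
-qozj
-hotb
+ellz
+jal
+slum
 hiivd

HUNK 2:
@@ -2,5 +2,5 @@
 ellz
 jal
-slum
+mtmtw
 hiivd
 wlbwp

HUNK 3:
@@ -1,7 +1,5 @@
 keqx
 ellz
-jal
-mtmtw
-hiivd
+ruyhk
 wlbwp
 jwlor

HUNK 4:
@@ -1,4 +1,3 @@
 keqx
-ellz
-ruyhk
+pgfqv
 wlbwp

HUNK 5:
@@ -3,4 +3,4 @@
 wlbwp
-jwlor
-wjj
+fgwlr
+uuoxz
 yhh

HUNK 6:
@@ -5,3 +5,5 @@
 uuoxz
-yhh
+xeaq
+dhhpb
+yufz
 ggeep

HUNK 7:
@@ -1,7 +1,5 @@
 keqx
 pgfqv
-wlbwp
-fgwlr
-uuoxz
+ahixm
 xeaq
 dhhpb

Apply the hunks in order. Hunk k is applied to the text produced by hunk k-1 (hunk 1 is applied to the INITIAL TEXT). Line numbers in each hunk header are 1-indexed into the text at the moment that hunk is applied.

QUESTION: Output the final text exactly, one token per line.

Answer: keqx
pgfqv
ahixm
xeaq
dhhpb
yufz
ggeep

Derivation:
Hunk 1: at line 1 remove [okkzm,qozj,hotb] add [ellz,jal,slum] -> 10 lines: keqx ellz jal slum hiivd wlbwp jwlor wjj yhh ggeep
Hunk 2: at line 2 remove [slum] add [mtmtw] -> 10 lines: keqx ellz jal mtmtw hiivd wlbwp jwlor wjj yhh ggeep
Hunk 3: at line 1 remove [jal,mtmtw,hiivd] add [ruyhk] -> 8 lines: keqx ellz ruyhk wlbwp jwlor wjj yhh ggeep
Hunk 4: at line 1 remove [ellz,ruyhk] add [pgfqv] -> 7 lines: keqx pgfqv wlbwp jwlor wjj yhh ggeep
Hunk 5: at line 3 remove [jwlor,wjj] add [fgwlr,uuoxz] -> 7 lines: keqx pgfqv wlbwp fgwlr uuoxz yhh ggeep
Hunk 6: at line 5 remove [yhh] add [xeaq,dhhpb,yufz] -> 9 lines: keqx pgfqv wlbwp fgwlr uuoxz xeaq dhhpb yufz ggeep
Hunk 7: at line 1 remove [wlbwp,fgwlr,uuoxz] add [ahixm] -> 7 lines: keqx pgfqv ahixm xeaq dhhpb yufz ggeep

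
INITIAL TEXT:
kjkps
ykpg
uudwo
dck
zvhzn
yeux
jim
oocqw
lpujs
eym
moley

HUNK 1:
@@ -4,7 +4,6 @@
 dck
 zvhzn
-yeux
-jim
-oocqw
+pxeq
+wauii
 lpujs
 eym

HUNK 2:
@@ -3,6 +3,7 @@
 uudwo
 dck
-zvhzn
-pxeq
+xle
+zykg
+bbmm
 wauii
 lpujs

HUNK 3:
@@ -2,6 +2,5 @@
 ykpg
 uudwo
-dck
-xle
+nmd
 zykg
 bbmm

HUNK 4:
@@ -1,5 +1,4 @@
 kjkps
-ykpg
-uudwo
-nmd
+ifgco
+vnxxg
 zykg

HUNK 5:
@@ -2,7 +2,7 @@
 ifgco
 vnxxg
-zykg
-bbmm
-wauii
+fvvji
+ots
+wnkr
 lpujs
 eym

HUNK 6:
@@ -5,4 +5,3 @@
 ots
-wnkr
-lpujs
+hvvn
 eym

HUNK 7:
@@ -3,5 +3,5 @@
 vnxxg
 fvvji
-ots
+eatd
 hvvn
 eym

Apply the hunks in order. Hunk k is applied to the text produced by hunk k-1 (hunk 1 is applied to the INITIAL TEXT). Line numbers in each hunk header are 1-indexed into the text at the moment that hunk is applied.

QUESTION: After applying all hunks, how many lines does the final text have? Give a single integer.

Answer: 8

Derivation:
Hunk 1: at line 4 remove [yeux,jim,oocqw] add [pxeq,wauii] -> 10 lines: kjkps ykpg uudwo dck zvhzn pxeq wauii lpujs eym moley
Hunk 2: at line 3 remove [zvhzn,pxeq] add [xle,zykg,bbmm] -> 11 lines: kjkps ykpg uudwo dck xle zykg bbmm wauii lpujs eym moley
Hunk 3: at line 2 remove [dck,xle] add [nmd] -> 10 lines: kjkps ykpg uudwo nmd zykg bbmm wauii lpujs eym moley
Hunk 4: at line 1 remove [ykpg,uudwo,nmd] add [ifgco,vnxxg] -> 9 lines: kjkps ifgco vnxxg zykg bbmm wauii lpujs eym moley
Hunk 5: at line 2 remove [zykg,bbmm,wauii] add [fvvji,ots,wnkr] -> 9 lines: kjkps ifgco vnxxg fvvji ots wnkr lpujs eym moley
Hunk 6: at line 5 remove [wnkr,lpujs] add [hvvn] -> 8 lines: kjkps ifgco vnxxg fvvji ots hvvn eym moley
Hunk 7: at line 3 remove [ots] add [eatd] -> 8 lines: kjkps ifgco vnxxg fvvji eatd hvvn eym moley
Final line count: 8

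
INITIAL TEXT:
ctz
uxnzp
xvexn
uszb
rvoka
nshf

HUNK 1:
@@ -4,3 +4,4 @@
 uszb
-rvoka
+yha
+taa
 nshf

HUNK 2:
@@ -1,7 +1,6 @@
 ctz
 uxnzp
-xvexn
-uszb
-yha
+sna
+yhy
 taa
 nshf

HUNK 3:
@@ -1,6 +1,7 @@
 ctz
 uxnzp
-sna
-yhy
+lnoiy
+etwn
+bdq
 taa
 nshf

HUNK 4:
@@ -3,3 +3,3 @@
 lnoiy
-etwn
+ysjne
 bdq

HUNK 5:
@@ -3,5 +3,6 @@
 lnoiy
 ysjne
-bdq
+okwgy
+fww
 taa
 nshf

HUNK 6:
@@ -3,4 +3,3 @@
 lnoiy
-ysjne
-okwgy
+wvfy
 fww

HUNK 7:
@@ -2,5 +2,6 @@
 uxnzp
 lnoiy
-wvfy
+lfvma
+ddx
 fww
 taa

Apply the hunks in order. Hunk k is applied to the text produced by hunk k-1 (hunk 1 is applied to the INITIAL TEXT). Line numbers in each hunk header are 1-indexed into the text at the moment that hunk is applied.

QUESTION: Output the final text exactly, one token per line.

Answer: ctz
uxnzp
lnoiy
lfvma
ddx
fww
taa
nshf

Derivation:
Hunk 1: at line 4 remove [rvoka] add [yha,taa] -> 7 lines: ctz uxnzp xvexn uszb yha taa nshf
Hunk 2: at line 1 remove [xvexn,uszb,yha] add [sna,yhy] -> 6 lines: ctz uxnzp sna yhy taa nshf
Hunk 3: at line 1 remove [sna,yhy] add [lnoiy,etwn,bdq] -> 7 lines: ctz uxnzp lnoiy etwn bdq taa nshf
Hunk 4: at line 3 remove [etwn] add [ysjne] -> 7 lines: ctz uxnzp lnoiy ysjne bdq taa nshf
Hunk 5: at line 3 remove [bdq] add [okwgy,fww] -> 8 lines: ctz uxnzp lnoiy ysjne okwgy fww taa nshf
Hunk 6: at line 3 remove [ysjne,okwgy] add [wvfy] -> 7 lines: ctz uxnzp lnoiy wvfy fww taa nshf
Hunk 7: at line 2 remove [wvfy] add [lfvma,ddx] -> 8 lines: ctz uxnzp lnoiy lfvma ddx fww taa nshf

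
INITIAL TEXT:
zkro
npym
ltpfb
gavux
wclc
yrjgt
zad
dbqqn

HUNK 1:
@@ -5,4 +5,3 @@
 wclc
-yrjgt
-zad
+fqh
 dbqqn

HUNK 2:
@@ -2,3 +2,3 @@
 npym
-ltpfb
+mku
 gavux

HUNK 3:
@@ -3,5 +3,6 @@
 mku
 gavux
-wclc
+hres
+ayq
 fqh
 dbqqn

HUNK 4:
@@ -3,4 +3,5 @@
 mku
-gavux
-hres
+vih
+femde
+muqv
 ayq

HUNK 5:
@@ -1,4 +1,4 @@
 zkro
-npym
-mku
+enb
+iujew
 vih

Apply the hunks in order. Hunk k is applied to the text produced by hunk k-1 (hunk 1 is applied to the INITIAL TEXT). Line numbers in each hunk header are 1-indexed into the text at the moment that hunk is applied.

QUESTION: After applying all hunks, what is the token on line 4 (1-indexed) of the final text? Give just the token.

Hunk 1: at line 5 remove [yrjgt,zad] add [fqh] -> 7 lines: zkro npym ltpfb gavux wclc fqh dbqqn
Hunk 2: at line 2 remove [ltpfb] add [mku] -> 7 lines: zkro npym mku gavux wclc fqh dbqqn
Hunk 3: at line 3 remove [wclc] add [hres,ayq] -> 8 lines: zkro npym mku gavux hres ayq fqh dbqqn
Hunk 4: at line 3 remove [gavux,hres] add [vih,femde,muqv] -> 9 lines: zkro npym mku vih femde muqv ayq fqh dbqqn
Hunk 5: at line 1 remove [npym,mku] add [enb,iujew] -> 9 lines: zkro enb iujew vih femde muqv ayq fqh dbqqn
Final line 4: vih

Answer: vih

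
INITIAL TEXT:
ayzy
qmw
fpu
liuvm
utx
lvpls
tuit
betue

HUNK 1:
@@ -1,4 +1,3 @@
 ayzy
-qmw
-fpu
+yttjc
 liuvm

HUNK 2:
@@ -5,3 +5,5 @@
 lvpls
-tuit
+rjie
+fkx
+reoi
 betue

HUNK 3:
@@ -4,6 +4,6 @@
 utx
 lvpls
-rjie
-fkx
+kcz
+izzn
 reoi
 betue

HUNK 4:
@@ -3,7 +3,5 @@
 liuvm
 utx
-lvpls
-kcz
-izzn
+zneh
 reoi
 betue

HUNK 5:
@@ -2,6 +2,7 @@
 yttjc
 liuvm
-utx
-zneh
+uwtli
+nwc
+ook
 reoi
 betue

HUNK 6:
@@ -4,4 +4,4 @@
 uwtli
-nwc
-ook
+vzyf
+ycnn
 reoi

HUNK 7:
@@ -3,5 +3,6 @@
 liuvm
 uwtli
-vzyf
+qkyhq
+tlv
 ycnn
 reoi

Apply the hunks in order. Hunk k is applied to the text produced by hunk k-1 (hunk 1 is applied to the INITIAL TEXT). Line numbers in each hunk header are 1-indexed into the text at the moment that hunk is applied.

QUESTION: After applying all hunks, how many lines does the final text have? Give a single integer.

Answer: 9

Derivation:
Hunk 1: at line 1 remove [qmw,fpu] add [yttjc] -> 7 lines: ayzy yttjc liuvm utx lvpls tuit betue
Hunk 2: at line 5 remove [tuit] add [rjie,fkx,reoi] -> 9 lines: ayzy yttjc liuvm utx lvpls rjie fkx reoi betue
Hunk 3: at line 4 remove [rjie,fkx] add [kcz,izzn] -> 9 lines: ayzy yttjc liuvm utx lvpls kcz izzn reoi betue
Hunk 4: at line 3 remove [lvpls,kcz,izzn] add [zneh] -> 7 lines: ayzy yttjc liuvm utx zneh reoi betue
Hunk 5: at line 2 remove [utx,zneh] add [uwtli,nwc,ook] -> 8 lines: ayzy yttjc liuvm uwtli nwc ook reoi betue
Hunk 6: at line 4 remove [nwc,ook] add [vzyf,ycnn] -> 8 lines: ayzy yttjc liuvm uwtli vzyf ycnn reoi betue
Hunk 7: at line 3 remove [vzyf] add [qkyhq,tlv] -> 9 lines: ayzy yttjc liuvm uwtli qkyhq tlv ycnn reoi betue
Final line count: 9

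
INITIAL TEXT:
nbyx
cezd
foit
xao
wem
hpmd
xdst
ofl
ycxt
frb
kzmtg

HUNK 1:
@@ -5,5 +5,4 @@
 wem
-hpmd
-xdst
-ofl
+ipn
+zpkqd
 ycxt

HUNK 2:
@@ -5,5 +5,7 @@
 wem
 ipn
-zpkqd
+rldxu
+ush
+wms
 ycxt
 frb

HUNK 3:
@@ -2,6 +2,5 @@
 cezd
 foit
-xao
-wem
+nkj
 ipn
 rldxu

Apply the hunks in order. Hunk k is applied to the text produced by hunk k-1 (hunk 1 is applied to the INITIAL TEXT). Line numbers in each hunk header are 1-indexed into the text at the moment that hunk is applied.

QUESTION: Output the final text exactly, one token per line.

Hunk 1: at line 5 remove [hpmd,xdst,ofl] add [ipn,zpkqd] -> 10 lines: nbyx cezd foit xao wem ipn zpkqd ycxt frb kzmtg
Hunk 2: at line 5 remove [zpkqd] add [rldxu,ush,wms] -> 12 lines: nbyx cezd foit xao wem ipn rldxu ush wms ycxt frb kzmtg
Hunk 3: at line 2 remove [xao,wem] add [nkj] -> 11 lines: nbyx cezd foit nkj ipn rldxu ush wms ycxt frb kzmtg

Answer: nbyx
cezd
foit
nkj
ipn
rldxu
ush
wms
ycxt
frb
kzmtg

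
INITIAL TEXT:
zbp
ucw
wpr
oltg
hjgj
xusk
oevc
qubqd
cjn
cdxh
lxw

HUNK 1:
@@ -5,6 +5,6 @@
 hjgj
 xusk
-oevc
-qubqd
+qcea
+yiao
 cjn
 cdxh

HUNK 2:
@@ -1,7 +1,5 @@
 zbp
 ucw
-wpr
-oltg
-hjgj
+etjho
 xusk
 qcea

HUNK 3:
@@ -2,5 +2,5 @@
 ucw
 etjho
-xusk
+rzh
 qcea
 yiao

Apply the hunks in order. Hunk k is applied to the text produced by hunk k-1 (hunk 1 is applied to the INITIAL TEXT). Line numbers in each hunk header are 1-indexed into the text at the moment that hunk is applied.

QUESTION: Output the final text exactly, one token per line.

Answer: zbp
ucw
etjho
rzh
qcea
yiao
cjn
cdxh
lxw

Derivation:
Hunk 1: at line 5 remove [oevc,qubqd] add [qcea,yiao] -> 11 lines: zbp ucw wpr oltg hjgj xusk qcea yiao cjn cdxh lxw
Hunk 2: at line 1 remove [wpr,oltg,hjgj] add [etjho] -> 9 lines: zbp ucw etjho xusk qcea yiao cjn cdxh lxw
Hunk 3: at line 2 remove [xusk] add [rzh] -> 9 lines: zbp ucw etjho rzh qcea yiao cjn cdxh lxw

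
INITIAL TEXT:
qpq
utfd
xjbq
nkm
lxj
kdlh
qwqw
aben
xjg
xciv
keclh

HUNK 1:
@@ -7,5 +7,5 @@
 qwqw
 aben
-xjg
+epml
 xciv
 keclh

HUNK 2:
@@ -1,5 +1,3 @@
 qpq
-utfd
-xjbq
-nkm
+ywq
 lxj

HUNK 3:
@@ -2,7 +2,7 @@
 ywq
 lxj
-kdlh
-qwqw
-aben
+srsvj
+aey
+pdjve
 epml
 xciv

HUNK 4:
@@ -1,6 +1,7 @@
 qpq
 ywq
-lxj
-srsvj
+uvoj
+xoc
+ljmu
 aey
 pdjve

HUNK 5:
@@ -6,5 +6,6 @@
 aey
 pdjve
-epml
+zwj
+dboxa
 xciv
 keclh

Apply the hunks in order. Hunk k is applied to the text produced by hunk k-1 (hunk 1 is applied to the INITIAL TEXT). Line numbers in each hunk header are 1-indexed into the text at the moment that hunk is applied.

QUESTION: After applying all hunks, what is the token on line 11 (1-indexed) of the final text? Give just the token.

Answer: keclh

Derivation:
Hunk 1: at line 7 remove [xjg] add [epml] -> 11 lines: qpq utfd xjbq nkm lxj kdlh qwqw aben epml xciv keclh
Hunk 2: at line 1 remove [utfd,xjbq,nkm] add [ywq] -> 9 lines: qpq ywq lxj kdlh qwqw aben epml xciv keclh
Hunk 3: at line 2 remove [kdlh,qwqw,aben] add [srsvj,aey,pdjve] -> 9 lines: qpq ywq lxj srsvj aey pdjve epml xciv keclh
Hunk 4: at line 1 remove [lxj,srsvj] add [uvoj,xoc,ljmu] -> 10 lines: qpq ywq uvoj xoc ljmu aey pdjve epml xciv keclh
Hunk 5: at line 6 remove [epml] add [zwj,dboxa] -> 11 lines: qpq ywq uvoj xoc ljmu aey pdjve zwj dboxa xciv keclh
Final line 11: keclh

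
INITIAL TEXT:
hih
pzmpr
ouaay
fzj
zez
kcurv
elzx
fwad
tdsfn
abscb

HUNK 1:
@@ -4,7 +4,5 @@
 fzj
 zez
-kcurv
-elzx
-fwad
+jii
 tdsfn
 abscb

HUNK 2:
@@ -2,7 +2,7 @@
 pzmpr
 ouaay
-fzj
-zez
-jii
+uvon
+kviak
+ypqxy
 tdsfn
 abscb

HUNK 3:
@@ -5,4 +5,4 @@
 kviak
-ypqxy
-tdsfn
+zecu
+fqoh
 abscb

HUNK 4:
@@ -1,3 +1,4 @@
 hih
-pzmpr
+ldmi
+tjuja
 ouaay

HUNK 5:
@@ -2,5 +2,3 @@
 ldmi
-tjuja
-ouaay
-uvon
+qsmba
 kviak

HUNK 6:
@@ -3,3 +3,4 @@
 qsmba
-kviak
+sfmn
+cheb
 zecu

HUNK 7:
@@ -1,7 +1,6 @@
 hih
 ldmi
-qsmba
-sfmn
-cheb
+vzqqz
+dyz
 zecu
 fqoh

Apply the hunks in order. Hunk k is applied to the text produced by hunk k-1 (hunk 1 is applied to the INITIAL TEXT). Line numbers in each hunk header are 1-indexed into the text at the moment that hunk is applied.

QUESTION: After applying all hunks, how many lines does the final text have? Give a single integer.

Answer: 7

Derivation:
Hunk 1: at line 4 remove [kcurv,elzx,fwad] add [jii] -> 8 lines: hih pzmpr ouaay fzj zez jii tdsfn abscb
Hunk 2: at line 2 remove [fzj,zez,jii] add [uvon,kviak,ypqxy] -> 8 lines: hih pzmpr ouaay uvon kviak ypqxy tdsfn abscb
Hunk 3: at line 5 remove [ypqxy,tdsfn] add [zecu,fqoh] -> 8 lines: hih pzmpr ouaay uvon kviak zecu fqoh abscb
Hunk 4: at line 1 remove [pzmpr] add [ldmi,tjuja] -> 9 lines: hih ldmi tjuja ouaay uvon kviak zecu fqoh abscb
Hunk 5: at line 2 remove [tjuja,ouaay,uvon] add [qsmba] -> 7 lines: hih ldmi qsmba kviak zecu fqoh abscb
Hunk 6: at line 3 remove [kviak] add [sfmn,cheb] -> 8 lines: hih ldmi qsmba sfmn cheb zecu fqoh abscb
Hunk 7: at line 1 remove [qsmba,sfmn,cheb] add [vzqqz,dyz] -> 7 lines: hih ldmi vzqqz dyz zecu fqoh abscb
Final line count: 7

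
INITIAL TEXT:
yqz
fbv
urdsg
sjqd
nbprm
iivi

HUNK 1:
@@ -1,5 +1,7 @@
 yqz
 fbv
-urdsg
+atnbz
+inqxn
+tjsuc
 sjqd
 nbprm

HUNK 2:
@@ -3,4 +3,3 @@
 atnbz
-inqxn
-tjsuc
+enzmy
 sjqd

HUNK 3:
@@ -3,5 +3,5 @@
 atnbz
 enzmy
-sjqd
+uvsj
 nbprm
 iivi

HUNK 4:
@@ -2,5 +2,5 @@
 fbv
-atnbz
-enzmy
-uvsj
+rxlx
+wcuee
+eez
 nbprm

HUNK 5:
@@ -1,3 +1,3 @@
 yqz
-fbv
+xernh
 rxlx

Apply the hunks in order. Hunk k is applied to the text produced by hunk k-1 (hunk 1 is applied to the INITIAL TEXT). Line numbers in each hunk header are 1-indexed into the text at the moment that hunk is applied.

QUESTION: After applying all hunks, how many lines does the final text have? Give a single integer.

Hunk 1: at line 1 remove [urdsg] add [atnbz,inqxn,tjsuc] -> 8 lines: yqz fbv atnbz inqxn tjsuc sjqd nbprm iivi
Hunk 2: at line 3 remove [inqxn,tjsuc] add [enzmy] -> 7 lines: yqz fbv atnbz enzmy sjqd nbprm iivi
Hunk 3: at line 3 remove [sjqd] add [uvsj] -> 7 lines: yqz fbv atnbz enzmy uvsj nbprm iivi
Hunk 4: at line 2 remove [atnbz,enzmy,uvsj] add [rxlx,wcuee,eez] -> 7 lines: yqz fbv rxlx wcuee eez nbprm iivi
Hunk 5: at line 1 remove [fbv] add [xernh] -> 7 lines: yqz xernh rxlx wcuee eez nbprm iivi
Final line count: 7

Answer: 7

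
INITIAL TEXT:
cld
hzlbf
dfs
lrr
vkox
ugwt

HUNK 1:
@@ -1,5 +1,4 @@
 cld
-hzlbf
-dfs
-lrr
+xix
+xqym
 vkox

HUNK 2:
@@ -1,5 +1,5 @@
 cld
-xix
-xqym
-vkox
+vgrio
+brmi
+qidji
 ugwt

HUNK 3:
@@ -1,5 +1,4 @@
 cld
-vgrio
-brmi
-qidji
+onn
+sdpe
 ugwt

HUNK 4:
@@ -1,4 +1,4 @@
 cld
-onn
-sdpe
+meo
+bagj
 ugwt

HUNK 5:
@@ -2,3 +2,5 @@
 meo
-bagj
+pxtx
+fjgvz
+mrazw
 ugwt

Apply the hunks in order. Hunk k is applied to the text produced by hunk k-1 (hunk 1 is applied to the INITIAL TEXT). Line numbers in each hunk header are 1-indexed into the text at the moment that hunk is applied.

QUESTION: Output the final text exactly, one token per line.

Answer: cld
meo
pxtx
fjgvz
mrazw
ugwt

Derivation:
Hunk 1: at line 1 remove [hzlbf,dfs,lrr] add [xix,xqym] -> 5 lines: cld xix xqym vkox ugwt
Hunk 2: at line 1 remove [xix,xqym,vkox] add [vgrio,brmi,qidji] -> 5 lines: cld vgrio brmi qidji ugwt
Hunk 3: at line 1 remove [vgrio,brmi,qidji] add [onn,sdpe] -> 4 lines: cld onn sdpe ugwt
Hunk 4: at line 1 remove [onn,sdpe] add [meo,bagj] -> 4 lines: cld meo bagj ugwt
Hunk 5: at line 2 remove [bagj] add [pxtx,fjgvz,mrazw] -> 6 lines: cld meo pxtx fjgvz mrazw ugwt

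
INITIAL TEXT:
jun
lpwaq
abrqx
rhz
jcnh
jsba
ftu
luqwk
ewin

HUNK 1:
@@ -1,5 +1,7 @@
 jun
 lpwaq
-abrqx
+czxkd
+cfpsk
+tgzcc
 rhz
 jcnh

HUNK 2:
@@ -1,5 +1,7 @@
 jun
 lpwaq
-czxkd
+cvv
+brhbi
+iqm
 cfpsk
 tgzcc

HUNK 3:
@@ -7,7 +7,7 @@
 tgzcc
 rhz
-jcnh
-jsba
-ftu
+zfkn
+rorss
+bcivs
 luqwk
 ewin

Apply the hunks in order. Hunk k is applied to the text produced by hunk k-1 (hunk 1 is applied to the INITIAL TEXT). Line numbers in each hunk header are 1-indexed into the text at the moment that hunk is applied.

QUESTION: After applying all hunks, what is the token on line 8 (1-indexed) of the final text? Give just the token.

Answer: rhz

Derivation:
Hunk 1: at line 1 remove [abrqx] add [czxkd,cfpsk,tgzcc] -> 11 lines: jun lpwaq czxkd cfpsk tgzcc rhz jcnh jsba ftu luqwk ewin
Hunk 2: at line 1 remove [czxkd] add [cvv,brhbi,iqm] -> 13 lines: jun lpwaq cvv brhbi iqm cfpsk tgzcc rhz jcnh jsba ftu luqwk ewin
Hunk 3: at line 7 remove [jcnh,jsba,ftu] add [zfkn,rorss,bcivs] -> 13 lines: jun lpwaq cvv brhbi iqm cfpsk tgzcc rhz zfkn rorss bcivs luqwk ewin
Final line 8: rhz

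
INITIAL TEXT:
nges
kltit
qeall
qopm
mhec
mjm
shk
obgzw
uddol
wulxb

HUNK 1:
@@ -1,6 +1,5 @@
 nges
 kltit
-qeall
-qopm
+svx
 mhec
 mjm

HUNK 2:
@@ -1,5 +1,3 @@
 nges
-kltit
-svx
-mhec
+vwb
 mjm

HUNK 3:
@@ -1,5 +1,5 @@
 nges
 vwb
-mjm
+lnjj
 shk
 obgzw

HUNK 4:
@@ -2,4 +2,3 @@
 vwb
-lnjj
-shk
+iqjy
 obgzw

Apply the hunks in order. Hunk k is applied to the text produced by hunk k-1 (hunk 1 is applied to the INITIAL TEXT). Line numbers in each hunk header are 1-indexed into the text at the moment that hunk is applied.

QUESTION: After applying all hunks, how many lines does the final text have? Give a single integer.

Answer: 6

Derivation:
Hunk 1: at line 1 remove [qeall,qopm] add [svx] -> 9 lines: nges kltit svx mhec mjm shk obgzw uddol wulxb
Hunk 2: at line 1 remove [kltit,svx,mhec] add [vwb] -> 7 lines: nges vwb mjm shk obgzw uddol wulxb
Hunk 3: at line 1 remove [mjm] add [lnjj] -> 7 lines: nges vwb lnjj shk obgzw uddol wulxb
Hunk 4: at line 2 remove [lnjj,shk] add [iqjy] -> 6 lines: nges vwb iqjy obgzw uddol wulxb
Final line count: 6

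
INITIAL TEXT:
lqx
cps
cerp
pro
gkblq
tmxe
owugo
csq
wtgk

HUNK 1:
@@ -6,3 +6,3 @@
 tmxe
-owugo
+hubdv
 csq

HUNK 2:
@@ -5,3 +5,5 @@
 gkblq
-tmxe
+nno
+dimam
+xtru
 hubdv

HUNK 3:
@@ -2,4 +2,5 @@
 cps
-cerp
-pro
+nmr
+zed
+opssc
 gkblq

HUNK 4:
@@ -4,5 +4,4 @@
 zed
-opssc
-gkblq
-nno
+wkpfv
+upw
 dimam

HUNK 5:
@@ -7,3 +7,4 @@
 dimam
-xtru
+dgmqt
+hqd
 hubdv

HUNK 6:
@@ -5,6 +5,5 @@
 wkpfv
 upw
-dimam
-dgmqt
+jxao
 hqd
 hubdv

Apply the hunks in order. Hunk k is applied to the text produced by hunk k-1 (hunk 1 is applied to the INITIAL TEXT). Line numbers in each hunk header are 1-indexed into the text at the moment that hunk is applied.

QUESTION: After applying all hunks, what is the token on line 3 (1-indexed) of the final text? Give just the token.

Hunk 1: at line 6 remove [owugo] add [hubdv] -> 9 lines: lqx cps cerp pro gkblq tmxe hubdv csq wtgk
Hunk 2: at line 5 remove [tmxe] add [nno,dimam,xtru] -> 11 lines: lqx cps cerp pro gkblq nno dimam xtru hubdv csq wtgk
Hunk 3: at line 2 remove [cerp,pro] add [nmr,zed,opssc] -> 12 lines: lqx cps nmr zed opssc gkblq nno dimam xtru hubdv csq wtgk
Hunk 4: at line 4 remove [opssc,gkblq,nno] add [wkpfv,upw] -> 11 lines: lqx cps nmr zed wkpfv upw dimam xtru hubdv csq wtgk
Hunk 5: at line 7 remove [xtru] add [dgmqt,hqd] -> 12 lines: lqx cps nmr zed wkpfv upw dimam dgmqt hqd hubdv csq wtgk
Hunk 6: at line 5 remove [dimam,dgmqt] add [jxao] -> 11 lines: lqx cps nmr zed wkpfv upw jxao hqd hubdv csq wtgk
Final line 3: nmr

Answer: nmr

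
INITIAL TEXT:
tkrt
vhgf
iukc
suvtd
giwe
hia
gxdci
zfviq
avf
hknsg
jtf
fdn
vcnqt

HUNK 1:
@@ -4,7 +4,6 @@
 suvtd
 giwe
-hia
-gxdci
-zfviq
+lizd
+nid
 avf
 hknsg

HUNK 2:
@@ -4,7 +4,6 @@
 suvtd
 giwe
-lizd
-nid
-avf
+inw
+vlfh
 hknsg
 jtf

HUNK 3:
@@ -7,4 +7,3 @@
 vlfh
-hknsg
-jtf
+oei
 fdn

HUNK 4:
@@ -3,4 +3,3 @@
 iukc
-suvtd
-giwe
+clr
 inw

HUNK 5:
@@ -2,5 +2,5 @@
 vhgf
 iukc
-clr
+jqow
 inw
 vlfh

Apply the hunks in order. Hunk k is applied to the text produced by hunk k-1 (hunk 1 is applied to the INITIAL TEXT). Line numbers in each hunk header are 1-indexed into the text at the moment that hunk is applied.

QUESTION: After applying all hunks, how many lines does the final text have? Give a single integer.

Hunk 1: at line 4 remove [hia,gxdci,zfviq] add [lizd,nid] -> 12 lines: tkrt vhgf iukc suvtd giwe lizd nid avf hknsg jtf fdn vcnqt
Hunk 2: at line 4 remove [lizd,nid,avf] add [inw,vlfh] -> 11 lines: tkrt vhgf iukc suvtd giwe inw vlfh hknsg jtf fdn vcnqt
Hunk 3: at line 7 remove [hknsg,jtf] add [oei] -> 10 lines: tkrt vhgf iukc suvtd giwe inw vlfh oei fdn vcnqt
Hunk 4: at line 3 remove [suvtd,giwe] add [clr] -> 9 lines: tkrt vhgf iukc clr inw vlfh oei fdn vcnqt
Hunk 5: at line 2 remove [clr] add [jqow] -> 9 lines: tkrt vhgf iukc jqow inw vlfh oei fdn vcnqt
Final line count: 9

Answer: 9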